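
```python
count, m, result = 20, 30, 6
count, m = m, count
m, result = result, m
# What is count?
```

Trace:
`count, m, result = 20, 30, 6` → count = 20; m = 30; result = 6
`count, m = m, count` → count = 30; m = 20
`m, result = result, m` → m = 6; result = 20
So count = 30

Answer: 30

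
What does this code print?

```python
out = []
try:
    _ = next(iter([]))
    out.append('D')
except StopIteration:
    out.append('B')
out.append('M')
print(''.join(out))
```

Execution trace: 'B' (except StopIteration) → 'M' (after the try/except). Output: BM

Answer: BM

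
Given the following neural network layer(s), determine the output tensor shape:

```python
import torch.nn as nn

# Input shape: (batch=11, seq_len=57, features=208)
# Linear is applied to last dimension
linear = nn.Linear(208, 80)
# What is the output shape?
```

Input: (11, 57, 208) -> Output: (11, 57, 80)

Answer: (11, 57, 80)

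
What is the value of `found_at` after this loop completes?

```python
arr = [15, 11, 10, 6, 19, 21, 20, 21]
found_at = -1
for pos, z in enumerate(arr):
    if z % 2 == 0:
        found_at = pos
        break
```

First even number index in [15, 11, 10, 6, 19, 21, 20, 21]
`found_at` takes the values: -1 → 2

Answer: 2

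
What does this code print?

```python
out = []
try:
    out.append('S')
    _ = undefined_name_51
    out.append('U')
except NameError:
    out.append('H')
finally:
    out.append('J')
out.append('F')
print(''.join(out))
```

Execution trace: 'S' (try body) → 'H' (except NameError) → 'J' (finally) → 'F' (after the try/except). Output: SHJF

Answer: SHJF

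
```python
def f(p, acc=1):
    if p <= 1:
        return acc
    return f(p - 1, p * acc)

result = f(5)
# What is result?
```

Accumulator trace (n, acc): (5, 1) -> (4, 5) -> (3, 20) -> (2, 60) -> (1, 120) -> return 120

Answer: 120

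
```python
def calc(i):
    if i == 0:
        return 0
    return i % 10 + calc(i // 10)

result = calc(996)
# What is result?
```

Sum of digits of 996: 6 + 9 + 9 = 24

Answer: 24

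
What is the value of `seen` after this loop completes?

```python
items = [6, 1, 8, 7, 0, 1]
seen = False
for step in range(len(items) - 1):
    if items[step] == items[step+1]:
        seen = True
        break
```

Check consecutive duplicates in [6, 1, 8, 7, 0, 1]
`seen` takes the values: False

Answer: False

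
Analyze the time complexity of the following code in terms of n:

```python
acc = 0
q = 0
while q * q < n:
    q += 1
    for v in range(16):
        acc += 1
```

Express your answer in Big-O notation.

Each loop level contributes: √n × 1. Multiplying the contributions gives O(√n).

Answer: O(√n)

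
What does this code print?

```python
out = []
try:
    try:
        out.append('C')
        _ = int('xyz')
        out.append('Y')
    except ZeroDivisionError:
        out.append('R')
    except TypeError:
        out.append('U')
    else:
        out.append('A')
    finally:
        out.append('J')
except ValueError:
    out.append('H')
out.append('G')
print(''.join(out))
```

Execution trace: 'C' (try body) → 'J' (finally) → 'H' (outer except ValueError) → 'G' (after the try/except). Output: CJHG

Answer: CJHG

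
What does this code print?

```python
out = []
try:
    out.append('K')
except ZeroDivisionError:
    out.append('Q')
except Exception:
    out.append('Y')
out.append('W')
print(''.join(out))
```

Execution trace: 'K' (try body, no exception) → 'W' (after the try/except). Output: KW

Answer: KW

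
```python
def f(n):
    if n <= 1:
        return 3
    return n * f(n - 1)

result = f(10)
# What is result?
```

f(10) = 10 * 9 * 8 * 7 * 6 * 5 * 4 * 3 * 2 * 3 = 10886400

Answer: 10886400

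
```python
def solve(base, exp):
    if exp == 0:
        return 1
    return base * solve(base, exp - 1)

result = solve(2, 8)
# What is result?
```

solve(2, 8) = 2 * 2 * 2 * 2 * 2 * 2 * 2 * 2 = 256

Answer: 256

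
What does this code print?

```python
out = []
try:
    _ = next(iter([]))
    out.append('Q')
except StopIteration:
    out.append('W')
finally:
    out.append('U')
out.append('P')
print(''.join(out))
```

Execution trace: 'W' (except StopIteration) → 'U' (finally) → 'P' (after the try/except). Output: WUP

Answer: WUP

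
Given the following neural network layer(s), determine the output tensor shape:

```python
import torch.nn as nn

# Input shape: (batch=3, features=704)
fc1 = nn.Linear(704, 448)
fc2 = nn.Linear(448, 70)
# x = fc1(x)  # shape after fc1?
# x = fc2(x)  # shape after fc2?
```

Input: (3, 704) -> after fc1: (3, 448) -> Output: (3, 70)

Answer: (3, 70)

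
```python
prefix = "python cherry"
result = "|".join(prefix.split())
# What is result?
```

Trace:
`prefix = "python cherry"` → prefix = 'python cherry'
`result = "|".join(prefix.split())` → result = 'python|cherry'
So result = 'python|cherry'

Answer: 'python|cherry'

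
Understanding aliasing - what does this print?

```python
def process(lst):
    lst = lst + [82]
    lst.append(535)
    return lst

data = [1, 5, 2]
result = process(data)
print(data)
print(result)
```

Key concept: rebinding parameter vs mutation.
Step by step:
`data = [1, 5, 2]` → data = [1, 5, 2]
`result = process(data)` → result = [1, 5, 2, 82, 535]
`print(data)` → prints [1, 5, 2]
`print(result)` → prints [1, 5, 2, 82, 535]

Answer:
[1, 5, 2]
[1, 5, 2, 82, 535]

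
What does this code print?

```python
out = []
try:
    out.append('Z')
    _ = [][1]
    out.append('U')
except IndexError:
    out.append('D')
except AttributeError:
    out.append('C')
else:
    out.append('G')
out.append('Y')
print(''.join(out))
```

Execution trace: 'Z' (try body) → 'D' (except IndexError) → 'Y' (after the try/except). Output: ZDY

Answer: ZDY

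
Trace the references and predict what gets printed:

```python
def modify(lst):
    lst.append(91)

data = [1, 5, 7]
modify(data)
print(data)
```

Key concept: function modifies passed list.
Step by step:
`data = [1, 5, 7]` → data = [1, 5, 7]
`modify(data)` → data = [1, 5, 7, 91]
`print(data)` → prints [1, 5, 7, 91]

Answer: [1, 5, 7, 91]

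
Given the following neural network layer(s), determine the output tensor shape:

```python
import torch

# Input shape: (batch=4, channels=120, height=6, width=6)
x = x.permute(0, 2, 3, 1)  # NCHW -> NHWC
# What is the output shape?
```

Input: (4, 120, 6, 6) -> Output: (4, 6, 6, 120)

Answer: (4, 6, 6, 120)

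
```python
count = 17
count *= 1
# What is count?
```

Trace:
`count = 17` → count = 17
`count *= 1` → count = 17
So count = 17

Answer: 17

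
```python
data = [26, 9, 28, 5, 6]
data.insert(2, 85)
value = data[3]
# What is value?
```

Trace:
`data = [26, 9, 28, 5, 6]` → data = [26, 9, 28, 5, 6]
`data.insert(2, 85)` → data = [26, 9, 85, 28, 5, 6]
`value = data[3]` → value = 28
So value = 28

Answer: 28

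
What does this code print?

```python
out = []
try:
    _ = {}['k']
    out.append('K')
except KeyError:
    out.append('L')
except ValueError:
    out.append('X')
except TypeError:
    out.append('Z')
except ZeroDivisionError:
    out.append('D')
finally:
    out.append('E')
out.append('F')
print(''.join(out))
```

Execution trace: 'L' (except KeyError) → 'E' (finally) → 'F' (after the try/except). Output: LEF

Answer: LEF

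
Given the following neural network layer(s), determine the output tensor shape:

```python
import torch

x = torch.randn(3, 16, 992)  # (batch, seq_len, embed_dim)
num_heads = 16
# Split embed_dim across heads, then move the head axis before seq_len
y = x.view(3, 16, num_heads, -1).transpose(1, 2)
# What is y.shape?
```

Input: (3, 16, 992) -> head_dim = 992 // 16 = 62; after view: (3, 16, 16, 62) -> after transpose(1, 2): (3, 16, 16, 62) -> Output: (3, 16, 16, 62)

Answer: (3, 16, 16, 62)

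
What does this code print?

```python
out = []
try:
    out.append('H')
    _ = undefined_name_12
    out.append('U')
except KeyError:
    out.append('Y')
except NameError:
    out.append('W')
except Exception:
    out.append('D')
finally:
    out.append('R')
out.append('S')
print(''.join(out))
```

Execution trace: 'H' (try body) → 'W' (except NameError) → 'R' (finally) → 'S' (after the try/except). Output: HWRS

Answer: HWRS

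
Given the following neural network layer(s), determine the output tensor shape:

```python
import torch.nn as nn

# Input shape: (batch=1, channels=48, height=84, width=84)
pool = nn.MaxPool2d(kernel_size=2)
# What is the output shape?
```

Input: (1, 48, 84, 84) -> Output: (1, 48, 42, 42)

Answer: (1, 48, 42, 42)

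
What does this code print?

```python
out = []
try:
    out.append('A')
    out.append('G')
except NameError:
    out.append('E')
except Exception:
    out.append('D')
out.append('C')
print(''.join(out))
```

Execution trace: 'A' (try body) → 'G' (try body, no exception) → 'C' (after the try/except). Output: AGC

Answer: AGC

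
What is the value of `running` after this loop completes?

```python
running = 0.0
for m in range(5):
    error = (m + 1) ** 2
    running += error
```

Sum of squared losses 1² + 2² + ... + 5²
`running` takes the values: 0.0 → 1.0 → 5.0 → 14.0 → 30.0 → 55.0

Answer: 55.0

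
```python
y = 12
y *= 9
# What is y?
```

Trace:
`y = 12` → y = 12
`y *= 9` → y = 108
So y = 108

Answer: 108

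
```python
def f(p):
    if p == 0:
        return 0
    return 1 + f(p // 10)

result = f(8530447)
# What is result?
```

Count of digits of 8530447: 7

Answer: 7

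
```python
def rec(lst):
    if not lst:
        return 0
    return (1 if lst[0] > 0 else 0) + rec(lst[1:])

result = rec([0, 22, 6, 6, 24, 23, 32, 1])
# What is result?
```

Count of positive elements in [0, 22, 6, 6, 24, 23, 32, 1] = 7

Answer: 7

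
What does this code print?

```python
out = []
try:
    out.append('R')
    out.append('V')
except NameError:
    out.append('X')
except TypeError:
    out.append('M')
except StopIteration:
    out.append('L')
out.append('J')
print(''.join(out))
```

Execution trace: 'R' (try body) → 'V' (try body, no exception) → 'J' (after the try/except). Output: RVJ

Answer: RVJ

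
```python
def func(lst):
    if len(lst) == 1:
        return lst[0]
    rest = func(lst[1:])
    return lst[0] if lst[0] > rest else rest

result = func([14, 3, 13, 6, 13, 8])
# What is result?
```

Recursive max over [14, 3, 13, 6, 13, 8] = 14

Answer: 14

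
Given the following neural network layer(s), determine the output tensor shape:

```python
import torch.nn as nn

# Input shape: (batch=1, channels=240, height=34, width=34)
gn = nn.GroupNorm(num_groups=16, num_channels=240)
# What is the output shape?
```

Input: (1, 240, 34, 34) -> Output: (1, 240, 34, 34)

Answer: (1, 240, 34, 34)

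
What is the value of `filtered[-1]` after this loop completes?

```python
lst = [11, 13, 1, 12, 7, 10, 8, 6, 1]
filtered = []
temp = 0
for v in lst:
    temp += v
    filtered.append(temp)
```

Cumulative sum ends at 69
`filtered` takes the values: [] → [11] → [11, 24] → [11, 24, 25] → [11, 24, 25, 37] → [11, 24, 25, 37, 44] → [11, 24, 25, 37, 44, 54] → [11, 24, 25, 37, 44, 54, 62] → [11, 24, 25, 37, 44, 54, 62, 68] → [11, 24, 25, 37, 44, 54, 62, 68, 69]
So `filtered[-1]` = 69

Answer: 69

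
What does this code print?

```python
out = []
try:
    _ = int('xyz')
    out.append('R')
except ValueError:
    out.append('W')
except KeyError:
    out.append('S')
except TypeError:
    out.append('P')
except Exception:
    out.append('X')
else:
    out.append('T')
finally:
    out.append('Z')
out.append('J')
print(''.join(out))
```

Execution trace: 'W' (except ValueError) → 'Z' (finally) → 'J' (after the try/except). Output: WZJ

Answer: WZJ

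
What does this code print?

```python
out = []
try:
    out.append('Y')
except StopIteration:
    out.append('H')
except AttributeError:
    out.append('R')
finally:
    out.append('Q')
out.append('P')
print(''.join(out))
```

Execution trace: 'Y' (try body, no exception) → 'Q' (finally) → 'P' (after the try/except). Output: YQP

Answer: YQP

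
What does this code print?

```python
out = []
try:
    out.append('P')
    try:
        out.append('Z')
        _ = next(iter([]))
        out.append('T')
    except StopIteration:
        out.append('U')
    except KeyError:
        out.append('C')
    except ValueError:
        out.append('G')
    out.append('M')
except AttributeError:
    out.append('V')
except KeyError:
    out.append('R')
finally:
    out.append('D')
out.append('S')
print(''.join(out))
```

Execution trace: 'P' (try body) → 'Z' (inner try body) → 'U' (inner except StopIteration) → 'M' (try body, no exception) → 'D' (finally) → 'S' (after the try/except). Output: PZUMDS

Answer: PZUMDS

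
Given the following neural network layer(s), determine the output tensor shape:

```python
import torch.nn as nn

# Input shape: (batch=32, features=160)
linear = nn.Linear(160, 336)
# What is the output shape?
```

Input: (32, 160) -> Output: (32, 336)

Answer: (32, 336)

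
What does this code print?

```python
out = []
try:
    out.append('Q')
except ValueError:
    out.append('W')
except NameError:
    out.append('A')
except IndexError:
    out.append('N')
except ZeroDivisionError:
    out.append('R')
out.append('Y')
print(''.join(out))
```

Execution trace: 'Q' (try body, no exception) → 'Y' (after the try/except). Output: QY

Answer: QY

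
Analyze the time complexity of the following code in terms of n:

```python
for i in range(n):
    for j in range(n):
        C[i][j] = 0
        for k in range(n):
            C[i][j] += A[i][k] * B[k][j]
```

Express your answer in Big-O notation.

This is Naive matrix multiplication. Time complexity: O(n³).

Answer: O(n³)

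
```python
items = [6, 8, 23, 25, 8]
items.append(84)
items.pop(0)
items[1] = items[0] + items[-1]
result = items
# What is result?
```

Trace:
`items = [6, 8, 23, 25, 8]` → items = [6, 8, 23, 25, 8]
`items.append(84)` → items = [6, 8, 23, 25, 8, 84]
`items.pop(0)` → items = [8, 23, 25, 8, 84]
`items[1] = items[0] + items[-1]` → items = [8, 92, 25, 8, 84]
`result = items` → result = [8, 92, 25, 8, 84]
So result = [8, 92, 25, 8, 84]

Answer: [8, 92, 25, 8, 84]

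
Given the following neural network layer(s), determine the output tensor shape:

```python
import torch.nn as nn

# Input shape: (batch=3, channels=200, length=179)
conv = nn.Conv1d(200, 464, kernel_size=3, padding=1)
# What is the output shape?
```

Input: (3, 200, 179) -> Output: (3, 464, 179)

Answer: (3, 464, 179)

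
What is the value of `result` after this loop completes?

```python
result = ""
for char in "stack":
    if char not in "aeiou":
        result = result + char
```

Remove vowels from 'stack'
`result` takes the values: "" → "s" → "st" → "stc" → "stck"

Answer: "stck"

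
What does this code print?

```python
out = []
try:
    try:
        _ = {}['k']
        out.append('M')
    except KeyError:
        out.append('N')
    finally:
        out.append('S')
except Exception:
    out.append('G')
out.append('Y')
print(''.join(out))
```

Execution trace: 'N' (inner except KeyError) → 'S' (inner finally) → 'Y' (after the try/except). Output: NSY

Answer: NSY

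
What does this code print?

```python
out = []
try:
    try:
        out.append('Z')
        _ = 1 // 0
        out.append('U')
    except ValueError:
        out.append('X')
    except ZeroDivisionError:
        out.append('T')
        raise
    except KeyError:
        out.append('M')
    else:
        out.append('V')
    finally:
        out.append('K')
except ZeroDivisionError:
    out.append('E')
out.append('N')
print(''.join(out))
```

Execution trace: 'Z' (inner try body) → 'T' (inner except ZeroDivisionError) → 'K' (inner finally) → 'E' (outer except ZeroDivisionError) → 'N' (after the try/except). Output: ZTKEN

Answer: ZTKEN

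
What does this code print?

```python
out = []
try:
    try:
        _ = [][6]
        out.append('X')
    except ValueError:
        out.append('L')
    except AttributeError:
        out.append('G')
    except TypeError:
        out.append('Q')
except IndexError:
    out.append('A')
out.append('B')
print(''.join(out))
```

Execution trace: 'A' (outer except IndexError) → 'B' (after the try/except). Output: AB

Answer: AB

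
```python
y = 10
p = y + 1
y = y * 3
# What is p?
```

Trace:
`y = 10` → y = 10
`p = y + 1` → p = 11
`y = y * 3` → y = 30
So p = 11

Answer: 11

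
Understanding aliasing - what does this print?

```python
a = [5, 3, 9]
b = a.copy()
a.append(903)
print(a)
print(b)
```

Key concept: list.copy() creates independent copy.
Step by step:
`a = [5, 3, 9]` → a = [5, 3, 9]
`b = a.copy()` → b = [5, 3, 9]
`a.append(903)` → a = [5, 3, 9, 903]
`print(a)` → prints [5, 3, 9, 903]
`print(b)` → prints [5, 3, 9]

Answer:
[5, 3, 9, 903]
[5, 3, 9]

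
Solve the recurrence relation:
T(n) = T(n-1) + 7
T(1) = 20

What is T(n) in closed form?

Unrolling: T(n) = T(1) + 7·(n-1) = 20 + 7(n-1) = 7n + 13.

Answer: T(n) = 7n + 13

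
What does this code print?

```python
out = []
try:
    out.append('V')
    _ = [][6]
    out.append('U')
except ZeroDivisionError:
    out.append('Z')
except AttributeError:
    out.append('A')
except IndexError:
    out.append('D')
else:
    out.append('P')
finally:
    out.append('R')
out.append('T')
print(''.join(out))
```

Execution trace: 'V' (try body) → 'D' (except IndexError) → 'R' (finally) → 'T' (after the try/except). Output: VDRT

Answer: VDRT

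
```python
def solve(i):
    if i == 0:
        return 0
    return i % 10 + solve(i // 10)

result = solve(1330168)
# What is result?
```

Sum of digits of 1330168: 8 + 6 + 1 + 0 + 3 + 3 + 1 = 22

Answer: 22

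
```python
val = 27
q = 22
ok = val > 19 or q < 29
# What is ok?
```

Trace:
`val = 27` → val = 27
`q = 22` → q = 22
`ok = val > 19 or q < 29` → ok = True
So ok = True

Answer: True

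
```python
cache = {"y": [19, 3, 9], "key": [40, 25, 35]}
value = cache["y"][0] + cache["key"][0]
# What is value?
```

Trace:
`cache = {"y": [19, 3, 9], "key": [40, 25, 35]}` → cache = {'y': [19, 3, 9], 'key': [40, 25, 35]}
`value = cache["y"][0] + cache["key"][0]` → value = 59
So value = 59

Answer: 59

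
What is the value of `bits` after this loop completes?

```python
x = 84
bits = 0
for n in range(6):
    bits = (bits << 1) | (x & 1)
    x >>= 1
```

Reverse lowest 6 bits of 84
`bits` takes the values: 0 → 1 → 2 → 5 → 10

Answer: 10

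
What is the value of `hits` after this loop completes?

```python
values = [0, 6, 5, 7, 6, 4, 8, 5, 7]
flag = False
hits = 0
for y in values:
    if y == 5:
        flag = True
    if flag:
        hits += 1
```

Count elements after first 5 in [0, 6, 5, 7, 6, 4, 8, 5, 7]
`hits` takes the values: 0 → 1 → 2 → 3 → 4 → 5 → 6 → 7

Answer: 7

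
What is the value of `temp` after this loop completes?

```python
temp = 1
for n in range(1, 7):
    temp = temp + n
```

Start at 1, add 1 through 6
`temp` takes the values: 1 → 2 → 4 → 7 → 11 → 16 → 22

Answer: 22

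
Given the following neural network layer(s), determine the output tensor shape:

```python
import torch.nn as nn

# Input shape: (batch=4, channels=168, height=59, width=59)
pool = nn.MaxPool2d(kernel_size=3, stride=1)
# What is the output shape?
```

Input: (4, 168, 59, 59) -> Output: (4, 168, 57, 57)

Answer: (4, 168, 57, 57)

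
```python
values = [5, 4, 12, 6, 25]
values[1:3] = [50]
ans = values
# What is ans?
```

Trace:
`values = [5, 4, 12, 6, 25]` → values = [5, 4, 12, 6, 25]
`values[1:3] = [50]` → values = [5, 50, 6, 25]
`ans = values` → ans = [5, 50, 6, 25]
So ans = [5, 50, 6, 25]

Answer: [5, 50, 6, 25]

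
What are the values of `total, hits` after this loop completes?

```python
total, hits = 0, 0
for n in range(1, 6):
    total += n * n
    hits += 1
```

Sum of squares and count
`total, hits` takes the values: (0, 0) → (1, 0) → (1, 1) → (5, 1) → (5, 2) → (14, 2) → (14, 3) → (30, 3) → (30, 4) → (55, 4) → (55, 5)

Answer: 55, 5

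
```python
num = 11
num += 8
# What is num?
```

Trace:
`num = 11` → num = 11
`num += 8` → num = 19
So num = 19

Answer: 19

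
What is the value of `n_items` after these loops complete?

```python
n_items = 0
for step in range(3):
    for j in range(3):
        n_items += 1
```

3 * 3 = 9
`n_items` takes the values: 0 → 1 → 2 → 3 → 4 → 5 → 6 → 7 → 8 → 9

Answer: 9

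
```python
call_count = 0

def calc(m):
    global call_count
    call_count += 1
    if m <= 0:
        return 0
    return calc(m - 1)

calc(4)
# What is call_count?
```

Linear recursion stepping by 1: 5 calls from m=4 down to ≤0.

Answer: 5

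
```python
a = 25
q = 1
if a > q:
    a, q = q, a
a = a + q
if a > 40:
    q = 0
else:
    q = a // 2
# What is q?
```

Trace:
`a = 25` → a = 25
`q = 1` → q = 1
`if a > q: ...` → a > q is True → a = 1; q = 25
`a = a + q` → a = 26
`if a > 40: ...` → a > 40 is False, take else branch → q = 13
So q = 13

Answer: 13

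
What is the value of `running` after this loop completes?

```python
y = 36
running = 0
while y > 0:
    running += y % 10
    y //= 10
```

Sum digits of 36
`running` takes the values: 0 → 6 → 9

Answer: 9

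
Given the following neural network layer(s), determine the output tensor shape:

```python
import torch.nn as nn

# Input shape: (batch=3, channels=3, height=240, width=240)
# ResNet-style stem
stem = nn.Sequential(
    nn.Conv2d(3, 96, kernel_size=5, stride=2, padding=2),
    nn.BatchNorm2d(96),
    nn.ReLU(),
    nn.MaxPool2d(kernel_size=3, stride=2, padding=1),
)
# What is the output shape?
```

Input: (3, 3, 240, 240) -> after Conv2d 5x5 stride=2: (3, 96, 120, 120) -> Output: (3, 96, 60, 60)

Answer: (3, 96, 60, 60)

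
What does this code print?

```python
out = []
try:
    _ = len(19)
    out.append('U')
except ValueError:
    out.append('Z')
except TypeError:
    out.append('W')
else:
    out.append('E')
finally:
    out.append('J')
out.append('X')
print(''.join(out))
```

Execution trace: 'W' (except TypeError) → 'J' (finally) → 'X' (after the try/except). Output: WJX

Answer: WJX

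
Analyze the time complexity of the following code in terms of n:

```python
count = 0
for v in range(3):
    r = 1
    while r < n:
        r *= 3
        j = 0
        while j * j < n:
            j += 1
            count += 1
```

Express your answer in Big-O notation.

Each loop level contributes: 1 × log n × √n. Multiplying the contributions gives O(√n log n).

Answer: O(√n log n)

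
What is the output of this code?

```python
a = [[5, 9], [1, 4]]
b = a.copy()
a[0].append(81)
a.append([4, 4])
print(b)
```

Key concept: shallow copy with nested lists.
Step by step:
`a = [[5, 9], [1, 4]]` → a = [[5, 9], [1, 4]]
`b = a.copy()` → b = [[5, 9], [1, 4]]
`a[0].append(81)` → a = [[5, 9, 81], [1, 4]]; b = [[5, 9, 81], [1, 4]]
`a.append([4, 4])` → a = [[5, 9, 81], [1, 4], [4, 4]]
`print(b)` → prints [[5, 9, 81], [1, 4]]

Answer: [[5, 9, 81], [1, 4]]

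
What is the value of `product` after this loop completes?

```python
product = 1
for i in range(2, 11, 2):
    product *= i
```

Product of even numbers 2 to 10
`product` takes the values: 1 → 2 → 8 → 48 → 384 → 3840

Answer: 3840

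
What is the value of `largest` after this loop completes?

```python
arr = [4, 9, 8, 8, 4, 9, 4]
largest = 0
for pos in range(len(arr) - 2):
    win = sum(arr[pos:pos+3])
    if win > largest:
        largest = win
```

Max sum of 3-element window in [4, 9, 8, 8, 4, 9, 4]
`largest` takes the values: 0 → 21 → 25

Answer: 25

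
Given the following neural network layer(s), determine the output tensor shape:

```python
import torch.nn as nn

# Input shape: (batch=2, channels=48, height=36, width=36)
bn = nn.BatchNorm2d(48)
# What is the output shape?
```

Input: (2, 48, 36, 36) -> Output: (2, 48, 36, 36)

Answer: (2, 48, 36, 36)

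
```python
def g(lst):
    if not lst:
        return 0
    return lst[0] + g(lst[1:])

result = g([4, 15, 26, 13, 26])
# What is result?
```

4 + 15 + 26 + 13 + 26 + 0 = 84

Answer: 84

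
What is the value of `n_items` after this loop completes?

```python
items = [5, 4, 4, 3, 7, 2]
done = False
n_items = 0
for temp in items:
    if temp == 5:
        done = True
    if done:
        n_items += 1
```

Count elements after first 5 in [5, 4, 4, 3, 7, 2]
`n_items` takes the values: 0 → 1 → 2 → 3 → 4 → 5 → 6

Answer: 6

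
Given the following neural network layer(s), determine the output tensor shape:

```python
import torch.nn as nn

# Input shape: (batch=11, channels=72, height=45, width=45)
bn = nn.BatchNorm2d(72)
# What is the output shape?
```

Input: (11, 72, 45, 45) -> Output: (11, 72, 45, 45)

Answer: (11, 72, 45, 45)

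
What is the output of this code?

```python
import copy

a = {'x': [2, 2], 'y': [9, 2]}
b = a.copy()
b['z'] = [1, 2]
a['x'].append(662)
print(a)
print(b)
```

Key concept: shallow copy of dict with mutable values.
Step by step:
`a = {'x': [2, 2], 'y': [9, 2]}` → a = {'x': [2, 2], 'y': [9, 2]}
`b = a.copy()` → b = {'x': [2, 2], 'y': [9, 2]}
`b['z'] = [1, 2]` → b = {'x': [2, 2], 'y': [9, 2], 'z': [1, 2]}
`a['x'].append(662)` → a = {'x': [2, 2, 662], 'y': [9, 2]}; b = {'x': [2, 2, 662], 'y': [9, 2], 'z': [1, 2]}
`print(a)` → prints {'x': [2, 2, 662], 'y': [9, 2]}
`print(b)` → prints {'x': [2, 2, 662], 'y': [9, 2], 'z': [1, 2]}

Answer:
{'x': [2, 2, 662], 'y': [9, 2]}
{'x': [2, 2, 662], 'y': [9, 2], 'z': [1, 2]}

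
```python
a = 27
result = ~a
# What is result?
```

Trace:
`a = 27` → a = 27
`result = ~a` → result = -28
So result = -28

Answer: -28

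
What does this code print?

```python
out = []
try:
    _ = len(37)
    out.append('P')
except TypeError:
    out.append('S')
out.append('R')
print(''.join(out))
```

Execution trace: 'S' (except TypeError) → 'R' (after the try/except). Output: SR

Answer: SR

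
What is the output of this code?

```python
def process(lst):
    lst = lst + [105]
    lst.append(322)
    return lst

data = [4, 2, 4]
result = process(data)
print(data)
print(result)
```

Key concept: rebinding parameter vs mutation.
Step by step:
`data = [4, 2, 4]` → data = [4, 2, 4]
`result = process(data)` → result = [4, 2, 4, 105, 322]
`print(data)` → prints [4, 2, 4]
`print(result)` → prints [4, 2, 4, 105, 322]

Answer:
[4, 2, 4]
[4, 2, 4, 105, 322]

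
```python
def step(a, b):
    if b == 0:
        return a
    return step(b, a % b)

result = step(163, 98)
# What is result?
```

step(163, 98) -> step(98, 65) -> step(65, 33) -> step(33, 32) -> step(32, 1) -> step(1, 0) -> 1

Answer: 1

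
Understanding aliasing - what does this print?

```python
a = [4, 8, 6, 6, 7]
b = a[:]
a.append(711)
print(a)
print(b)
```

Key concept: slice [:] creates copy.
Step by step:
`a = [4, 8, 6, 6, 7]` → a = [4, 8, 6, 6, 7]
`b = a[:]` → b = [4, 8, 6, 6, 7]
`a.append(711)` → a = [4, 8, 6, 6, 7, 711]
`print(a)` → prints [4, 8, 6, 6, 7, 711]
`print(b)` → prints [4, 8, 6, 6, 7]

Answer:
[4, 8, 6, 6, 7, 711]
[4, 8, 6, 6, 7]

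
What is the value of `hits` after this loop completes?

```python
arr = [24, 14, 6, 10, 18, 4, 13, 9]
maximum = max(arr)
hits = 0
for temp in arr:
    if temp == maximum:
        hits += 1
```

Count of max value 24 in [24, 14, 6, 10, 18, 4, 13, 9]
`hits` takes the values: 0 → 1

Answer: 1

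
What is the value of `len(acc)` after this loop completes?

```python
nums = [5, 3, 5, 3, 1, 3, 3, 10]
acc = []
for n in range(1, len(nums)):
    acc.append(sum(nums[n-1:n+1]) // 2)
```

Number of 2-element averages
`acc` takes the values: [] → [4] → [4, 4] → [4, 4, 4] → [4, 4, 4, 2] → [4, 4, 4, 2, 2] → [4, 4, 4, 2, 2, 3] → [4, 4, 4, 2, 2, 3, 6]
So `len(acc)` = 7

Answer: 7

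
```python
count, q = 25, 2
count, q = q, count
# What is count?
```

Trace:
`count, q = 25, 2` → count = 25; q = 2
`count, q = q, count` → count = 2; q = 25
So count = 2

Answer: 2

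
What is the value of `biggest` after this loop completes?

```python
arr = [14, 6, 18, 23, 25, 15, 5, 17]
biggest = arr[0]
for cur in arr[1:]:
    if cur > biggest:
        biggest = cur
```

Maximum of [14, 6, 18, 23, 25, 15, 5, 17]
`biggest` takes the values: 14 → 18 → 23 → 25

Answer: 25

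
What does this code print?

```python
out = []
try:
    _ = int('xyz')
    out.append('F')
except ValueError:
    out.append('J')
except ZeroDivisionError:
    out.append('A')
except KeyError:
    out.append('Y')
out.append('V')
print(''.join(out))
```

Execution trace: 'J' (except ValueError) → 'V' (after the try/except). Output: JV

Answer: JV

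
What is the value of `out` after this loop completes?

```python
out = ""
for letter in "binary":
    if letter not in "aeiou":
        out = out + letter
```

Remove vowels from 'binary'
`out` takes the values: "" → "b" → "bn" → "bnr" → "bnry"

Answer: "bnry"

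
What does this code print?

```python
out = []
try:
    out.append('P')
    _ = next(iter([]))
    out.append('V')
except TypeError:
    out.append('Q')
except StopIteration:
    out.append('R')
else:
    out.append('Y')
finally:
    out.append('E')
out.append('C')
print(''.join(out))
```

Execution trace: 'P' (try body) → 'R' (except StopIteration) → 'E' (finally) → 'C' (after the try/except). Output: PREC

Answer: PREC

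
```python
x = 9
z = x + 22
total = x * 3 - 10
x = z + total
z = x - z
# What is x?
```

Trace:
`x = 9` → x = 9
`z = x + 22` → z = 31
`total = x * 3 - 10` → total = 17
`x = z + total` → x = 48
`z = x - z` → z = 17
So x = 48

Answer: 48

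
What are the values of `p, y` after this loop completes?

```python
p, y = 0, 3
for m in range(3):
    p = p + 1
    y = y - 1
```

p goes 0→3, y goes 3→0
`p, y` takes the values: (0, 3) → (1, 3) → (1, 2) → (2, 2) → (2, 1) → (3, 1) → (3, 0)

Answer: 3, 0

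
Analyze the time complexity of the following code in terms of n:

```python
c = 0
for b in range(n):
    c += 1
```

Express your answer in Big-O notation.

Each loop level contributes: n. Multiplying the contributions gives O(n).

Answer: O(n)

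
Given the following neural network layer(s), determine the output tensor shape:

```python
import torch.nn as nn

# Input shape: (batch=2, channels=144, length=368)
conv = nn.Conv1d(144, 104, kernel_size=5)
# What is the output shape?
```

Input: (2, 144, 368) -> Output: (2, 104, 364)

Answer: (2, 104, 364)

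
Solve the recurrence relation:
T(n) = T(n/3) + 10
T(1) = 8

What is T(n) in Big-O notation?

Each step divides n by 3 and adds 10. After log_3(n) steps we reach T(1)=8. So T(n) = 10·log_3(n) + 8 = O(log n).

Answer: O(log n)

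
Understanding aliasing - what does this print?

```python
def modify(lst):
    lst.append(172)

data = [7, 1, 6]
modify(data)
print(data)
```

Key concept: function modifies passed list.
Step by step:
`data = [7, 1, 6]` → data = [7, 1, 6]
`modify(data)` → data = [7, 1, 6, 172]
`print(data)` → prints [7, 1, 6, 172]

Answer: [7, 1, 6, 172]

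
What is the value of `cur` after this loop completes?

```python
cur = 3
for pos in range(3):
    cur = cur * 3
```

Multiply by 3, 3 times: 3 * 3^3 = 81
`cur` takes the values: 3 → 9 → 27 → 81

Answer: 81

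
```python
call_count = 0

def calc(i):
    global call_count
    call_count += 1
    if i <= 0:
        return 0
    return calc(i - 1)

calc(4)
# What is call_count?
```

Linear recursion stepping by 1: 5 calls from i=4 down to ≤0.

Answer: 5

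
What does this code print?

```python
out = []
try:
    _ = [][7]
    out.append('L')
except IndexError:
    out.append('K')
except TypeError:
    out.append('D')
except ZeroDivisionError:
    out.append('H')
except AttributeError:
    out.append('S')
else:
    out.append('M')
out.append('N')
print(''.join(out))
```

Execution trace: 'K' (except IndexError) → 'N' (after the try/except). Output: KN

Answer: KN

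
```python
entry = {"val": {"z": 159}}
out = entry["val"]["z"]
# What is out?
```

Trace:
`entry = {"val": {"z": 159}}` → entry = {'val': {'z': 159}}
`out = entry["val"]["z"]` → out = 159
So out = 159

Answer: 159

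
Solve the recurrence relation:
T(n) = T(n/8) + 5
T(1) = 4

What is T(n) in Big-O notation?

Each step divides n by 8 and adds 5. After log_8(n) steps we reach T(1)=4. So T(n) = 5·log_8(n) + 4 = O(log n).

Answer: O(log n)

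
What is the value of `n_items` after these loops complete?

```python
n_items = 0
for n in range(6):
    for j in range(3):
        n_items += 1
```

6 * 3 = 18
`n_items` takes the values: 0 → 1 → 2 → 3 → 4 → 5 → 6 → 7 → 8 → 9 → 10 → 11 → 12 → 13 → 14 → 15 → 16 → 17 → 18

Answer: 18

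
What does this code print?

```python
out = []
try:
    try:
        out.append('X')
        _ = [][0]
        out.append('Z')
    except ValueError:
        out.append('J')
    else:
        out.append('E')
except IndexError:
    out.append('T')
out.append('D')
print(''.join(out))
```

Execution trace: 'X' (try body) → 'T' (outer except IndexError) → 'D' (after the try/except). Output: XTD

Answer: XTD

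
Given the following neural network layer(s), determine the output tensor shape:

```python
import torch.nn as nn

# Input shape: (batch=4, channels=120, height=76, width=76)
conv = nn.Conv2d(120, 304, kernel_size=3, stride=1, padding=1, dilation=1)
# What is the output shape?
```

Input: (4, 120, 76, 76) -> Output: (4, 304, 76, 76)

Answer: (4, 304, 76, 76)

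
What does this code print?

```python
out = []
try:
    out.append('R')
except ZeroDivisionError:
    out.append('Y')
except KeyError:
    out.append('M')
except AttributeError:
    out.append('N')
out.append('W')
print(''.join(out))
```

Execution trace: 'R' (try body, no exception) → 'W' (after the try/except). Output: RW

Answer: RW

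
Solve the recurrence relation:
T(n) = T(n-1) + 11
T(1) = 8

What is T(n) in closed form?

Unrolling: T(n) = T(1) + 11·(n-1) = 8 + 11(n-1) = 11n - 3.

Answer: T(n) = 11n - 3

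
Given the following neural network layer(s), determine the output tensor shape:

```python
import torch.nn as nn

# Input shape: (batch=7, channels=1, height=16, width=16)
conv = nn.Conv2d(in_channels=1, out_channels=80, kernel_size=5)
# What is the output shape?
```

Input: (7, 1, 16, 16) -> Output: (7, 80, 12, 12)

Answer: (7, 80, 12, 12)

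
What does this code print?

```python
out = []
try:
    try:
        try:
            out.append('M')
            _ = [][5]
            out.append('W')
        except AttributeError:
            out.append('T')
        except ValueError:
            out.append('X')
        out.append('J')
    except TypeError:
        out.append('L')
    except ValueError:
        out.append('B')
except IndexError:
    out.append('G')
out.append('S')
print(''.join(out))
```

Execution trace: 'M' (inner try body) → 'G' (outer except IndexError) → 'S' (after the try/except). Output: MGS

Answer: MGS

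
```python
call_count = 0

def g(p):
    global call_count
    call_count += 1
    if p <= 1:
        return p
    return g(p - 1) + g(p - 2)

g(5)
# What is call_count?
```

Calls(p) = 1 + Calls(p-1) + Calls(p-2); Calls(0)=Calls(1)=1. For p=5 this gives 15.

Answer: 15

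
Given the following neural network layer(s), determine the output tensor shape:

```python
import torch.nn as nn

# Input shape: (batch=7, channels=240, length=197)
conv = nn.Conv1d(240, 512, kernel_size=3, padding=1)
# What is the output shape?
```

Input: (7, 240, 197) -> Output: (7, 512, 197)

Answer: (7, 512, 197)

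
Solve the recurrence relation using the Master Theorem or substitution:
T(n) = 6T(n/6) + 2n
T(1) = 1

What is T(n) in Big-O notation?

By Master Theorem: a=6, b=6, f(n)=2n. Since log_6(6) = 1 and f(n) = Θ(n^1), Case 2 applies. T(n) = O(n log n).

Answer: O(n log n)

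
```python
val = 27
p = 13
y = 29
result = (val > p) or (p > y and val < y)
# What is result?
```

Trace:
`val = 27` → val = 27
`p = 13` → p = 13
`y = 29` → y = 29
`result = (val > p) or (p > y and val < y)` → result = True
So result = True

Answer: True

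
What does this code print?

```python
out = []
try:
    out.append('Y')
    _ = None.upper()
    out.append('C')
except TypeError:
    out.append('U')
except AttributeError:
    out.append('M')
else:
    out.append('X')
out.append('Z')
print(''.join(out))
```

Execution trace: 'Y' (try body) → 'M' (except AttributeError) → 'Z' (after the try/except). Output: YMZ

Answer: YMZ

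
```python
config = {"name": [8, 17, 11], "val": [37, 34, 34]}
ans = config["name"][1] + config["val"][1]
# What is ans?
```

Trace:
`config = {"name": [8, 17, 11], "val": [37, 34, 34]}` → config = {'name': [8, 17, 11], 'val': [37, 34, 34]}
`ans = config["name"][1] + config["val"][1]` → ans = 51
So ans = 51

Answer: 51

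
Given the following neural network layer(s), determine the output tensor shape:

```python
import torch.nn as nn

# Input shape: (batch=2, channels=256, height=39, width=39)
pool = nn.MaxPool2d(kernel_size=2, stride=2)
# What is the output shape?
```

Input: (2, 256, 39, 39) -> Output: (2, 256, 19, 19)

Answer: (2, 256, 19, 19)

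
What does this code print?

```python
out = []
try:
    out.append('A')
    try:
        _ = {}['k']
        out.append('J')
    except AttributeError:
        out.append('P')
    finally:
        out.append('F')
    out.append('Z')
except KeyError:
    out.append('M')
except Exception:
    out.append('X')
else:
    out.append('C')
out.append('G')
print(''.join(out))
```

Execution trace: 'A' (try body) → 'F' (inner finally) → 'M' (except KeyError) → 'G' (after the try/except). Output: AFMG

Answer: AFMG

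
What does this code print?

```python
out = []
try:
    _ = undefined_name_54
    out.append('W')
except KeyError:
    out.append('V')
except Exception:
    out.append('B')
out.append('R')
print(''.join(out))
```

Execution trace: 'B' (except Exception) → 'R' (after the try/except). Output: BR

Answer: BR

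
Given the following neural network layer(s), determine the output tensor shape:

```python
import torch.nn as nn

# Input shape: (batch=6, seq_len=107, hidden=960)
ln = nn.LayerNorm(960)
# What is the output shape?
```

Input: (6, 107, 960) -> Output: (6, 107, 960)

Answer: (6, 107, 960)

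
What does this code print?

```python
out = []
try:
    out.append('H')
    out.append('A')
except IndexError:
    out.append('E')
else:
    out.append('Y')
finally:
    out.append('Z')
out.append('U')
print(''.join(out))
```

Execution trace: 'H' (try body) → 'A' (try body, no exception) → 'Y' (else) → 'Z' (finally) → 'U' (after the try/except). Output: HAYZU

Answer: HAYZU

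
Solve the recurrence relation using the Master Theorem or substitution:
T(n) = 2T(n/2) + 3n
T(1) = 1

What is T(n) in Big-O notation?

By Master Theorem: a=2, b=2, f(n)=3n. Since log_2(2) = 1 and f(n) = Θ(n^1), Case 2 applies. T(n) = O(n log n).

Answer: O(n log n)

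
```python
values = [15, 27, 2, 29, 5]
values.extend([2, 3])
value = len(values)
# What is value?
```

Trace:
`values = [15, 27, 2, 29, 5]` → values = [15, 27, 2, 29, 5]
`values.extend([2, 3])` → values = [15, 27, 2, 29, 5, 2, 3]
`value = len(values)` → value = 7
So value = 7

Answer: 7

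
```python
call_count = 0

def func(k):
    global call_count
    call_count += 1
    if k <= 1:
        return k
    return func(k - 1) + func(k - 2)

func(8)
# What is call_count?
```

Calls(k) = 1 + Calls(k-1) + Calls(k-2); Calls(0)=Calls(1)=1. For k=8 this gives 67.

Answer: 67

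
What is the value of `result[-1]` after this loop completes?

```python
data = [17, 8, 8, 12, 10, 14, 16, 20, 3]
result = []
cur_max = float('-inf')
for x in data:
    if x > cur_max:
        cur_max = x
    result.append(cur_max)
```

Running max ends at 20
`result` takes the values: [] → [17] → [17, 17] → [17, 17, 17] → [17, 17, 17, 17] → [17, 17, 17, 17, 17] → [17, 17, 17, 17, 17, 17] → [17, 17, 17, 17, 17, 17, 17] → [17, 17, 17, 17, 17, 17, 17, 20] → [17, 17, 17, 17, 17, 17, 17, 20, 20]
So `result[-1]` = 20

Answer: 20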